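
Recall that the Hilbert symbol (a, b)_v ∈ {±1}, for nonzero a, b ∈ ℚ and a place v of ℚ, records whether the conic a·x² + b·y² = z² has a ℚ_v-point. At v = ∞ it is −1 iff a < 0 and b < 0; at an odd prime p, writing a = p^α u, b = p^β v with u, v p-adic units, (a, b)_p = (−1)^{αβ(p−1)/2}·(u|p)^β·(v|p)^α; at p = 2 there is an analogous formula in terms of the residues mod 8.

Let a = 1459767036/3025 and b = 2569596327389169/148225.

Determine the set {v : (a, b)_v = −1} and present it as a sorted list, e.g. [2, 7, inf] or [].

[3, 13]

Mod squares: a ≡ 39, b ≡ 5681. Check v ∈ {∞, 2, 3, 5, 7, 11, 13, 19, 23}.
v=11: a=11^-2·(≡8), b=11^-2·(≡3) mod 11; (8|11)=-1, (3|11)=+1; (−1)^{-2·-2·5}·(-1)^-2·(+1)^-2 = +1.
v=19: a=19^2·(≡5), b=19^5·(≡15) mod 19; (5|19)=+1, (15|19)=-1; (−1)^{2·5·9}·(+1)^5·(-1)^2 = +1.
v=2: v_2(a)=2, v_2(b)=0; units ≡ 7, 1 (mod 8); ε·ε+αω+βω = 1·0+2·0+0·0 ≡ 0  ⇒  (a,b)_2 = +1.
v=23: a=23^2·(≡3), b=23^3·(≡20) mod 23; (3|23)=+1, (20|23)=-1; (−1)^{2·3·11}·(+1)^3·(-1)^2 = +1.
v=3: a=3^1·(≡1), b=3^8·(≡2) mod 3; (1|3)=+1, (2|3)=-1; (−1)^{1·8·1}·(+1)^8·(-1)^1 = -1.
v=5: a=5^-2·(≡1), b=5^-2·(≡1) mod 5; (1|5)=+1, (1|5)=+1; (−1)^{-2·-2·2}·(+1)^-2·(+1)^-2 = +1.
v=∞: 39 > 0 and 5681 > 0  ⇒  (a,b)_∞ = +1.
v=7: a=7^2·(≡4), b=7^-2·(≡1) mod 7; (4|7)=+1, (1|7)=+1; (−1)^{2·-2·3}·(+1)^-2·(+1)^2 = +1.
v=13: a=13^1·(≡4), b=13^1·(≡5) mod 13; (4|13)=+1, (5|13)=-1; (−1)^{1·1·6}·(+1)^1·(-1)^1 = -1.
(39, 5681 / ℚ) ramifies at {3, 13}: a division algebra.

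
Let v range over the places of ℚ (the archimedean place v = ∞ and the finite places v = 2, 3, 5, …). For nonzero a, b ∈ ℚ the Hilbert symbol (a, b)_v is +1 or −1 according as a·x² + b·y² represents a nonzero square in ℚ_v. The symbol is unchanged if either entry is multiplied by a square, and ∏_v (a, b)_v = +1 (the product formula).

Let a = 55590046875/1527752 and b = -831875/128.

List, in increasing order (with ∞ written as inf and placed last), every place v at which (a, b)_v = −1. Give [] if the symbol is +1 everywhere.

[3, 11]

(a, b) ≡ (6, -22) mod (ℚ^×)²; places V = {2, 3, 5, 11, 19, 23, ∞}.
(a,b)_19: α=-2, u≡16; β=0, v≡11 (mod 19); (16|19)=+1, (11|19)=+1; sign (−1)^0·+1^0·+1^-2 = +1.
(a,b)_3: α=5, u≡2; β=0, v≡2 (mod 3); (2|3)=-1, (2|3)=-1; sign (−1)^0·-1^0·-1^5 = -1.
(a,b)_5: α=6, u≡4; β=4, v≡3 (mod 5); (4|5)=+1, (3|5)=-1; sign (−1)^0·+1^4·-1^6 = +1.
(a,b)_11: α=4, u≡10; β=3, v≡5 (mod 11); (10|11)=-1, (5|11)=+1; sign (−1)^0·-1^3·+1^4 = -1.
(a,b)_∞: sgn(6)=+, sgn(-22)=−, so +1.
(a,b)_2: α=-3, β=-7; u≡3, v≡5 (mod 8); ε(u)ε(v)=1·0, αω(v)=-3·1, βω(u)=-7·1; sum ≡ 0  ⇒  +1.
(a,b)_23: α=-2, u≡12; β=0, v≡8 (mod 23); (12|23)=+1, (8|23)=+1; sign (−1)^0·+1^0·+1^-2 = +1.
(6, -22 / ℚ) ramifies at {3, 11}: a division algebra.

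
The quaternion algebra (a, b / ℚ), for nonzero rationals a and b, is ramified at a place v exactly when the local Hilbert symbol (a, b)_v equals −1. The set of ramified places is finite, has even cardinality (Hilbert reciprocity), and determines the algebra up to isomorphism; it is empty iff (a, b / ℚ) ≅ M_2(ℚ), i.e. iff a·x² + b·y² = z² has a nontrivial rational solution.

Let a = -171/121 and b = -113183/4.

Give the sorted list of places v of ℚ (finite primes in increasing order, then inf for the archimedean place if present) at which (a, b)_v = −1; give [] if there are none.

[37, inf]

Mod squares: a ≡ -19, b ≡ -113183. Check v ∈ {∞, 2, 3, 7, 11, 19, 23, 37}.
v=3: a=3^2·(≡2), b=3^0·(≡1) mod 3; (2|3)=-1, (1|3)=+1; (−1)^{2·0·1}·(-1)^0·(+1)^2 = +1.
v=2: v_2(a)=0, v_2(b)=-2; units ≡ 5, 1 (mod 8); ε·ε+αω+βω = 0·0+0·0+-2·1 ≡ 0  ⇒  (a,b)_2 = +1.
v=∞: -19 < 0 and -113183 < 0  ⇒  (a,b)_∞ = -1.
v=23: a=23^0·(≡6), b=23^1·(≡6) mod 23; (6|23)=+1, (6|23)=+1; (−1)^{0·1·11}·(+1)^1·(+1)^0 = +1.
v=7: a=7^0·(≡2), b=7^1·(≡2) mod 7; (2|7)=+1, (2|7)=+1; (−1)^{0·1·3}·(+1)^1·(+1)^0 = +1.
v=11: a=11^-2·(≡5), b=11^0·(≡10) mod 11; (5|11)=+1, (10|11)=-1; (−1)^{-2·0·5}·(+1)^0·(-1)^-2 = +1.
v=37: a=37^0·(≡31), b=37^1·(≡3) mod 37; (31|37)=-1, (3|37)=+1; (−1)^{0·1·18}·(-1)^1·(+1)^0 = -1.
v=19: a=19^1·(≡15), b=19^1·(≡7) mod 19; (15|19)=-1, (7|19)=+1; (−1)^{1·1·9}·(-1)^1·(+1)^1 = +1.
(-19, -113183 / ℚ) ramifies at {37, ∞}: a division algebra.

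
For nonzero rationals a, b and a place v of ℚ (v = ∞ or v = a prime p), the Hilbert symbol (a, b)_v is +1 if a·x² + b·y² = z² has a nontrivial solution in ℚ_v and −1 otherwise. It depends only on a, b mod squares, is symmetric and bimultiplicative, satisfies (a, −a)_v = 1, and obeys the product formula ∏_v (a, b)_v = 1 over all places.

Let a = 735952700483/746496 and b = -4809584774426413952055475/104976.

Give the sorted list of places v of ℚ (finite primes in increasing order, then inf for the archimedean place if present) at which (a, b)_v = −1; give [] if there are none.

[29, 31]

Mod squares: a ≡ 734483, b ≡ -12486211. Check v ∈ {∞, 2, 3, 5, 7, 11, 13, 17, 19, 29, 31, 43}.
v=2: v_2(a)=-10, v_2(b)=-4; units ≡ 3, 5 (mod 8); ε·ε+αω+βω = 1·0+-10·1+-4·1 ≡ 0  ⇒  (a,b)_2 = +1.
v=∞: 734483 > 0 and -12486211 < 0  ⇒  (a,b)_∞ = +1.
v=43: a=43^1·(≡4), b=43^3·(≡5) mod 43; (4|43)=+1, (5|43)=-1; (−1)^{1·3·21}·(+1)^3·(-1)^1 = +1.
v=19: a=19^1·(≡7), b=19^3·(≡10) mod 19; (7|19)=+1, (10|19)=-1; (−1)^{1·3·9}·(+1)^3·(-1)^1 = +1.
v=13: a=13^2·(≡10), b=13^4·(≡4) mod 13; (10|13)=+1, (4|13)=+1; (−1)^{2·4·6}·(+1)^4·(+1)^2 = +1.
v=3: a=3^-6·(≡2), b=3^-8·(≡2) mod 3; (2|3)=-1, (2|3)=-1; (−1)^{-6·-8·1}·(-1)^-8·(-1)^-6 = +1.
v=17: a=17^0·(≡1), b=17^1·(≡13) mod 17; (1|17)=+1, (13|17)=+1; (−1)^{0·1·8}·(+1)^1·(+1)^0 = +1.
v=29: a=29^1·(≡19), b=29^3·(≡24) mod 29; (19|29)=-1, (24|29)=+1; (−1)^{1·3·14}·(-1)^3·(+1)^1 = -1.
v=7: a=7^2·(≡1), b=7^0·(≡4) mod 7; (1|7)=+1, (4|7)=+1; (−1)^{2·0·3}·(+1)^0·(+1)^2 = +1.
v=31: a=31^1·(≡1), b=31^3·(≡20) mod 31; (1|31)=+1, (20|31)=+1; (−1)^{1·3·15}·(+1)^3·(+1)^1 = -1.
v=5: a=5^0·(≡3), b=5^2·(≡1) mod 5; (3|5)=-1, (1|5)=+1; (−1)^{0·2·2}·(-1)^2·(+1)^0 = +1.
v=11: a=11^2·(≡6), b=11^0·(≡2) mod 11; (6|11)=-1, (2|11)=-1; (−1)^{2·0·5}·(-1)^0·(-1)^2 = +1.
(734483, -12486211 / ℚ) ramifies at {29, 31}: a division algebra.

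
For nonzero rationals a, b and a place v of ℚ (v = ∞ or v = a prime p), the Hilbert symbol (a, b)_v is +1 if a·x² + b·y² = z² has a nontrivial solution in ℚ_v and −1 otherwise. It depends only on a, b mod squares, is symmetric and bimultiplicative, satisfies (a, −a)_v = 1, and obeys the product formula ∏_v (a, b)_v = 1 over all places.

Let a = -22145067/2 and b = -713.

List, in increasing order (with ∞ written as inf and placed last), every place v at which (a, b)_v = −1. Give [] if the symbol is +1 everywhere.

Mod squares: a ≡ -4921126, b ≡ -713. Check v ∈ {∞, 2, 3, 7, 17, 23, 29, 31}.
v=31: a=31^1·(≡19), b=31^1·(≡8) mod 31; (19|31)=+1, (8|31)=+1; (−1)^{1·1·15}·(+1)^1·(+1)^1 = -1.
v=2: v_2(a)=-1, v_2(b)=0; units ≡ 5, 7 (mod 8); ε·ε+αω+βω = 0·1+-1·0+0·1 ≡ 0  ⇒  (a,b)_2 = +1.
v=23: a=23^1·(≡10), b=23^1·(≡15) mod 23; (10|23)=-1, (15|23)=-1; (−1)^{1·1·11}·(-1)^1·(-1)^1 = -1.
v=3: a=3^2·(≡2), b=3^0·(≡1) mod 3; (2|3)=-1, (1|3)=+1; (−1)^{2·0·1}·(-1)^0·(+1)^2 = +1.
v=29: a=29^1·(≡17), b=29^0·(≡12) mod 29; (17|29)=-1, (12|29)=-1; (−1)^{1·0·14}·(-1)^0·(-1)^1 = -1.
v=7: a=7^1·(≡3), b=7^0·(≡1) mod 7; (3|7)=-1, (1|7)=+1; (−1)^{1·0·3}·(-1)^0·(+1)^1 = +1.
v=17: a=17^1·(≡4), b=17^0·(≡1) mod 17; (4|17)=+1, (1|17)=+1; (−1)^{1·0·8}·(+1)^0·(+1)^1 = +1.
v=∞: -4921126 < 0 and -713 < 0  ⇒  (a,b)_∞ = -1.
|Ram(-4921126, -713)| = 4, even; anisotropic at {23, 29, 31, ∞}.

[23, 29, 31, inf]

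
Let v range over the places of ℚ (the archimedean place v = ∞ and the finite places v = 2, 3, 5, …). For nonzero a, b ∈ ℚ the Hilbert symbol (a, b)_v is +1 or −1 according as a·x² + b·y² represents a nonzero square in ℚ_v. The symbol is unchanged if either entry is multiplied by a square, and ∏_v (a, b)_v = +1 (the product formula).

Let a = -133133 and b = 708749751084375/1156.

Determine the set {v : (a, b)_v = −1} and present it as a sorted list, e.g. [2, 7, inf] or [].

(a, b) ≡ (-2717, 3135) mod (ℚ^×)²; places V = {2, 3, 5, 7, 11, 13, 17, 19, ∞}.
(a,b)_5: α=0, u≡2; β=5, v≡2 (mod 5); (2|5)=-1, (2|5)=-1; sign (−1)^0·-1^5·-1^0 = -1.
(a,b)_∞: sgn(-2717)=−, sgn(3135)=+, so +1.
(a,b)_3: α=0, u≡1; β=1, v≡1 (mod 3); (1|3)=+1, (1|3)=+1; sign (−1)^0·+1^1·+1^0 = +1.
(a,b)_19: α=1, u≡4; β=3, v≡8 (mod 19); (4|19)=+1, (8|19)=-1; sign (−1)^1·+1^3·-1^1 = +1.
(a,b)_13: α=1, u≡3; β=2, v≡6 (mod 13); (3|13)=+1, (6|13)=-1; sign (−1)^0·+1^2·-1^1 = -1.
(a,b)_17: α=0, u≡11; β=-2, v≡7 (mod 17); (11|17)=-1, (7|17)=-1; sign (−1)^0·-1^-2·-1^0 = +1.
(a,b)_2: α=0, β=-2; u≡3, v≡7 (mod 8); ε(u)ε(v)=1·1, αω(v)=0·0, βω(u)=-2·1; sum ≡ 1  ⇒  -1.
(a,b)_7: α=2, u≡6; β=2, v≡5 (mod 7); (6|7)=-1, (5|7)=-1; sign (−1)^0·-1^2·-1^2 = +1.
(a,b)_11: α=1, u≡8; β=3, v≡8 (mod 11); (8|11)=-1, (8|11)=-1; sign (−1)^1·-1^3·-1^1 = -1.
|Ram(-2717, 3135)| = 4, even; anisotropic at {2, 5, 11, 13}.

[2, 5, 11, 13]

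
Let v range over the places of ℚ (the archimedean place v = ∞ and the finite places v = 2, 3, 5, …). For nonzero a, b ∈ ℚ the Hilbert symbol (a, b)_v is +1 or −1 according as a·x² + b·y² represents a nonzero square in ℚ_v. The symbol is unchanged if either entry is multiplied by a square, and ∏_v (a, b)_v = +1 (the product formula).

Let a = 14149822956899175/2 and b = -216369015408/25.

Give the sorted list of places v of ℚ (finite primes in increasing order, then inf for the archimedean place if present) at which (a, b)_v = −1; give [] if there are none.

[13, 19]

Mod squares: a ≡ 79534, b ≡ -7. Check v ∈ {∞, 2, 3, 5, 7, 13, 19, 23}.
v=2: v_2(a)=-1, v_2(b)=4; units ≡ 7, 1 (mod 8); ε·ε+αω+βω = 1·0+-1·0+4·0 ≡ 0  ⇒  (a,b)_2 = +1.
v=7: a=7^3·(≡4), b=7^5·(≡3) mod 7; (4|7)=+1, (3|7)=-1; (−1)^{3·5·3}·(+1)^5·(-1)^3 = +1.
v=5: a=5^2·(≡1), b=5^-2·(≡2) mod 5; (1|5)=+1, (2|5)=-1; (−1)^{2·-2·2}·(+1)^-2·(-1)^2 = +1.
v=23: a=23^3·(≡1), b=23^2·(≡6) mod 23; (1|23)=+1, (6|23)=+1; (−1)^{3·2·11}·(+1)^2·(+1)^3 = +1.
v=19: a=19^3·(≡7), b=19^0·(≡12) mod 19; (7|19)=+1, (12|19)=-1; (−1)^{3·0·9}·(+1)^0·(-1)^3 = -1.
v=∞: 79534 > 0 and -7 < 0  ⇒  (a,b)_∞ = +1.
v=3: a=3^2·(≡1), b=3^2·(≡2) mod 3; (1|3)=+1, (2|3)=-1; (−1)^{2·2·1}·(+1)^2·(-1)^2 = +1.
v=13: a=13^3·(≡11), b=13^2·(≡8) mod 13; (11|13)=-1, (8|13)=-1; (−1)^{3·2·6}·(-1)^2·(-1)^3 = -1.
Ram(79534, -7) = {13, 19}; no ℚ_13-point on the conic.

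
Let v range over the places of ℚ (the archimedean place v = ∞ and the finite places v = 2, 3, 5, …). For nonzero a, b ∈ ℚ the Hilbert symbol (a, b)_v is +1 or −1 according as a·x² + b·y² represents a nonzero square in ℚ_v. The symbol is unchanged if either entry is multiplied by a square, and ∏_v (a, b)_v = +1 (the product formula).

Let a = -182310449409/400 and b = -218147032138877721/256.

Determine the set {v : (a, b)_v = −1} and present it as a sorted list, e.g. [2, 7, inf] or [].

[2, 11, 19, inf]

Mod squares: a ≡ -17081, b ≡ -209. Check v ∈ {∞, 2, 3, 5, 11, 19, 29, 31}.
v=31: a=31^1·(≡5), b=31^2·(≡8) mod 31; (5|31)=+1, (8|31)=+1; (−1)^{1·2·15}·(+1)^2·(+1)^1 = +1.
v=11: a=11^4·(≡7), b=11^7·(≡5) mod 11; (7|11)=-1, (5|11)=+1; (−1)^{4·7·5}·(-1)^7·(+1)^4 = -1.
v=∞: -17081 < 0 and -209 < 0  ⇒  (a,b)_∞ = -1.
v=19: a=19^1·(≡13), b=19^1·(≡15) mod 19; (13|19)=-1, (15|19)=-1; (−1)^{1·1·9}·(-1)^1·(-1)^1 = -1.
v=3: a=3^6·(≡1), b=3^6·(≡1) mod 3; (1|3)=+1, (1|3)=+1; (−1)^{6·6·1}·(+1)^6·(+1)^6 = +1.
v=5: a=5^-2·(≡1), b=5^0·(≡4) mod 5; (1|5)=+1, (4|5)=+1; (−1)^{-2·0·2}·(+1)^0·(+1)^-2 = +1.
v=29: a=29^1·(≡5), b=29^2·(≡22) mod 29; (5|29)=+1, (22|29)=+1; (−1)^{1·2·14}·(+1)^2·(+1)^1 = +1.
v=2: v_2(a)=-4, v_2(b)=-8; units ≡ 7, 7 (mod 8); ε·ε+αω+βω = 1·1+-4·0+-8·0 ≡ 1  ⇒  (a,b)_2 = -1.
(-17081, -209 / ℚ) ramifies at {2, 11, 19, ∞}: a division algebra.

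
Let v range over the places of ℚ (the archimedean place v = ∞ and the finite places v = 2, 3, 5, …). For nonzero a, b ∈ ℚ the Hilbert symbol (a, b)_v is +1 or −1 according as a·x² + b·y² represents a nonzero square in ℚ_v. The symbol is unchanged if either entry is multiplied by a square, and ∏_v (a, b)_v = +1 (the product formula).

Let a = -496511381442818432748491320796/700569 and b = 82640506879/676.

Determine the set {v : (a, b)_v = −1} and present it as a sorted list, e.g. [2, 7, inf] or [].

Mod squares: a ≡ -183911, b ≡ 285953311. Check v ∈ {∞, 2, 3, 7, 13, 17, 29, 31, 41, 43, 47}.
v=43: a=43^3·(≡9), b=43^1·(≡41) mod 43; (9|43)=+1, (41|43)=+1; (−1)^{3·1·21}·(+1)^1·(+1)^3 = -1.
v=29: a=29^2·(≡1), b=29^1·(≡7) mod 29; (1|29)=+1, (7|29)=+1; (−1)^{2·1·14}·(+1)^1·(+1)^2 = +1.
v=2: v_2(a)=2, v_2(b)=-2; units ≡ 1, 7 (mod 8); ε·ε+αω+βω = 0·1+2·0+-2·0 ≡ 0  ⇒  (a,b)_2 = +1.
v=31: a=31^-2·(≡30), b=31^0·(≡23) mod 31; (30|31)=-1, (23|31)=-1; (−1)^{-2·0·15}·(-1)^0·(-1)^-2 = +1.
v=7: a=7^3·(≡6), b=7^1·(≡3) mod 7; (6|7)=-1, (3|7)=-1; (−1)^{3·1·3}·(-1)^1·(-1)^3 = -1.
v=47: a=47^3·(≡13), b=47^1·(≡30) mod 47; (13|47)=-1, (30|47)=-1; (−1)^{3·1·23}·(-1)^1·(-1)^3 = -1.
v=41: a=41^2·(≡14), b=41^1·(≡33) mod 41; (14|41)=-1, (33|41)=+1; (−1)^{2·1·20}·(-1)^1·(+1)^2 = -1.
v=13: a=13^5·(≡9), b=13^-2·(≡2) mod 13; (9|13)=+1, (2|13)=-1; (−1)^{5·-2·6}·(+1)^-2·(-1)^5 = -1.
v=∞: -183911 < 0 and 285953311 > 0  ⇒  (a,b)_∞ = +1.
v=17: a=17^4·(≡10), b=17^3·(≡5) mod 17; (10|17)=-1, (5|17)=-1; (−1)^{4·3·8}·(-1)^3·(-1)^4 = -1.
v=3: a=3^-6·(≡1), b=3^0·(≡1) mod 3; (1|3)=+1, (1|3)=+1; (−1)^{-6·0·1}·(+1)^0·(+1)^-6 = +1.
Ram(-183911, 285953311) = {7, 13, 17, 41, 43, 47}; no ℚ_7-point on the conic.

[7, 13, 17, 41, 43, 47]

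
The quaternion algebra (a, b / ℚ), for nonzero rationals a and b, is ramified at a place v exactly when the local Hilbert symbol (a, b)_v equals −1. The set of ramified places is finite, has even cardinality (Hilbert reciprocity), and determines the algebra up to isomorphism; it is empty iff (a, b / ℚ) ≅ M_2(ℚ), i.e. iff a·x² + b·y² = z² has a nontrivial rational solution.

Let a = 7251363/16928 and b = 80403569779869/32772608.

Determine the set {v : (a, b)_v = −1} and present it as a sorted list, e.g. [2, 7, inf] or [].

[]

Mod squares: a ≡ 406, b ≡ 42. Check v ∈ {∞, 2, 3, 7, 11, 17, 23, 29}.
v=7: a=7^3·(≡4), b=7^5·(≡5) mod 7; (4|7)=+1, (5|7)=-1; (−1)^{3·5·3}·(+1)^5·(-1)^3 = +1.
v=29: a=29^1·(≡17), b=29^2·(≡23) mod 29; (17|29)=-1, (23|29)=+1; (−1)^{1·2·14}·(-1)^2·(+1)^1 = +1.
v=17: a=17^0·(≡1), b=17^2·(≡1) mod 17; (1|17)=+1, (1|17)=+1; (−1)^{0·2·8}·(+1)^2·(+1)^0 = +1.
v=∞: 406 > 0 and 42 > 0  ⇒  (a,b)_∞ = +1.
v=11: a=11^0·(≡2), b=11^-2·(≡1) mod 11; (2|11)=-1, (1|11)=+1; (−1)^{0·-2·5}·(-1)^-2·(+1)^0 = +1.
v=2: v_2(a)=-5, v_2(b)=-9; units ≡ 3, 5 (mod 8); ε·ε+αω+βω = 1·0+-5·1+-9·1 ≡ 0  ⇒  (a,b)_2 = +1.
v=3: a=3^6·(≡1), b=3^9·(≡2) mod 3; (1|3)=+1, (2|3)=-1; (−1)^{6·9·1}·(+1)^9·(-1)^6 = +1.
v=23: a=23^-2·(≡17), b=23^-2·(≡22) mod 23; (17|23)=-1, (22|23)=-1; (−1)^{-2·-2·11}·(-1)^-2·(-1)^-2 = +1.
Ram(a, b) = ∅: the form 406·x² + 42·y² − z² is isotropic over every ℚ_v, so by Hasse–Minkowski it is isotropic over ℚ.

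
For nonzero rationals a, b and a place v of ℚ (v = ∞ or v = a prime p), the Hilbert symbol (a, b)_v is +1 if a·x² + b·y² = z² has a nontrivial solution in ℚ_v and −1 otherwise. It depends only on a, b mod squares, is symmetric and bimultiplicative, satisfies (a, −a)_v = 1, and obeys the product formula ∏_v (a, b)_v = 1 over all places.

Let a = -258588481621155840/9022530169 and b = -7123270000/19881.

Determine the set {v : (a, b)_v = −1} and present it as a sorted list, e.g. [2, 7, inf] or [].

[5, inf]

Mod squares: a ≡ -3190, b ≡ -7. Check v ∈ {∞, 2, 3, 5, 7, 11, 29, 43, 47}.
v=5: a=5^1·(≡3), b=5^4·(≡3) mod 5; (3|5)=-1, (3|5)=-1; (−1)^{1·4·2}·(-1)^4·(-1)^1 = -1.
v=7: a=7^4·(≡1), b=7^1·(≡6) mod 7; (1|7)=+1, (6|7)=-1; (−1)^{4·1·3}·(+1)^1·(-1)^4 = +1.
v=∞: -3190 < 0 and -7 < 0  ⇒  (a,b)_∞ = -1.
v=11: a=11^3·(≡2), b=11^2·(≡5) mod 11; (2|11)=-1, (5|11)=+1; (−1)^{3·2·5}·(-1)^2·(+1)^3 = +1.
v=3: a=3^4·(≡2), b=3^-2·(≡2) mod 3; (2|3)=-1, (2|3)=-1; (−1)^{4·-2·1}·(-1)^-2·(-1)^4 = +1.
v=2: v_2(a)=13, v_2(b)=4; units ≡ 5, 1 (mod 8); ε·ε+αω+βω = 0·0+13·0+4·1 ≡ 0  ⇒  (a,b)_2 = +1.
v=29: a=29^3·(≡9), b=29^2·(≡20) mod 29; (9|29)=+1, (20|29)=+1; (−1)^{3·2·14}·(+1)^2·(+1)^3 = +1.
v=43: a=43^-2·(≡31), b=43^0·(≡9) mod 43; (31|43)=+1, (9|43)=+1; (−1)^{-2·0·21}·(+1)^0·(+1)^-2 = +1.
v=47: a=47^-4·(≡27), b=47^-2·(≡20) mod 47; (27|47)=+1, (20|47)=-1; (−1)^{-4·-2·23}·(+1)^-2·(-1)^-4 = +1.
(-3190, -7 / ℚ) ramifies at {5, ∞}: a division algebra.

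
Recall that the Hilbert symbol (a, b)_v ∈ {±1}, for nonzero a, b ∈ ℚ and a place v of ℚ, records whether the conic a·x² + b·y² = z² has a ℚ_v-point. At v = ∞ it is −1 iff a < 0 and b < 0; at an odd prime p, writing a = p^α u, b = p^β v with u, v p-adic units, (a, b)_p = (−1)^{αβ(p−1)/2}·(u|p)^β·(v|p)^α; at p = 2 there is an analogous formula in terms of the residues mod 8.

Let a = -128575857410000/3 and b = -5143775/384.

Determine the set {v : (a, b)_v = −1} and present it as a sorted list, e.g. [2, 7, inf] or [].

[11, 13, 23, inf]

(a, b) ≡ (-12903, -25194) mod (ℚ^×)²; places V = {2, 3, 5, 7, 11, 13, 17, 19, 23, ∞}.
(a,b)_2: α=4, β=-7; u≡1, v≡3 (mod 8); ε(u)ε(v)=0·1, αω(v)=4·1, βω(u)=-7·0; sum ≡ 0  ⇒  +1.
(a,b)_∞: sgn(-12903)=−, sgn(-25194)=−, so -1.
(a,b)_3: α=-1, u≡1; β=-1, v≡2 (mod 3); (1|3)=+1, (2|3)=-1; sign (−1)^1·+1^-1·-1^-1 = +1.
(a,b)_19: α=2, u≡4; β=1, v≡11 (mod 19); (4|19)=+1, (11|19)=+1; sign (−1)^0·+1^1·+1^2 = +1.
(a,b)_5: α=4, u≡3; β=2, v≡1 (mod 5); (3|5)=-1, (1|5)=+1; sign (−1)^0·-1^2·+1^4 = +1.
(a,b)_7: α=2, u≡5; β=2, v≡3 (mod 7); (5|7)=-1, (3|7)=-1; sign (−1)^0·-1^2·-1^2 = +1.
(a,b)_13: α=2, u≡5; β=1, v≡12 (mod 13); (5|13)=-1, (12|13)=+1; sign (−1)^0·-1^1·+1^2 = -1.
(a,b)_17: α=1, u≡10; β=1, v≡11 (mod 17); (10|17)=-1, (11|17)=-1; sign (−1)^0·-1^1·-1^1 = +1.
(a,b)_11: α=1, u≡3; β=0, v≡10 (mod 11); (3|11)=+1, (10|11)=-1; sign (−1)^0·+1^0·-1^1 = -1.
(a,b)_23: α=1, u≡11; β=0, v≡21 (mod 23); (11|23)=-1, (21|23)=-1; sign (−1)^0·-1^0·-1^1 = -1.
(-12903, -25194 / ℚ) ramifies at {11, 13, 23, ∞}: a division algebra.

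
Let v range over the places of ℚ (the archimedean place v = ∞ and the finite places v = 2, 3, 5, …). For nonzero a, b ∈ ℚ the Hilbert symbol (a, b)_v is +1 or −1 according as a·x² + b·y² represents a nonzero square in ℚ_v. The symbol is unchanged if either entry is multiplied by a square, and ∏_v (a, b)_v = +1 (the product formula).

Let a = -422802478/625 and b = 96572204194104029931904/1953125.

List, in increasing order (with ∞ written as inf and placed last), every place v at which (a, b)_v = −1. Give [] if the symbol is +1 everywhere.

[5, 13, 17, 19]

Mod squares: a ≡ -23902, b ≡ 1553630. Check v ∈ {∞, 2, 5, 7, 13, 17, 19, 37}.
v=∞: -23902 < 0 and 1553630 > 0  ⇒  (a,b)_∞ = +1.
v=19: a=19^3·(≡3), b=19^3·(≡10) mod 19; (3|19)=-1, (10|19)=-1; (−1)^{3·3·9}·(-1)^3·(-1)^3 = -1.
v=13: a=13^0·(≡6), b=13^1·(≡4) mod 13; (6|13)=-1, (4|13)=+1; (−1)^{0·1·6}·(-1)^1·(+1)^0 = -1.
v=5: a=5^-4·(≡2), b=5^-9·(≡4) mod 5; (2|5)=-1, (4|5)=+1; (−1)^{-4·-9·2}·(-1)^-9·(+1)^-4 = -1.
v=2: v_2(a)=1, v_2(b)=7; units ≡ 1, 7 (mod 8); ε·ε+αω+βω = 0·1+1·0+7·0 ≡ 0  ⇒  (a,b)_2 = +1.
v=7: a=7^2·(≡6), b=7^6·(≡4) mod 7; (6|7)=-1, (4|7)=+1; (−1)^{2·6·3}·(-1)^6·(+1)^2 = +1.
v=37: a=37^1·(≡22), b=37^3·(≡19) mod 37; (22|37)=-1, (19|37)=-1; (−1)^{1·3·18}·(-1)^3·(-1)^1 = +1.
v=17: a=17^1·(≡10), b=17^5·(≡16) mod 17; (10|17)=-1, (16|17)=+1; (−1)^{1·5·8}·(-1)^5·(+1)^1 = -1.
(-23902, 1553630 / ℚ) ramifies at {5, 13, 17, 19}: a division algebra.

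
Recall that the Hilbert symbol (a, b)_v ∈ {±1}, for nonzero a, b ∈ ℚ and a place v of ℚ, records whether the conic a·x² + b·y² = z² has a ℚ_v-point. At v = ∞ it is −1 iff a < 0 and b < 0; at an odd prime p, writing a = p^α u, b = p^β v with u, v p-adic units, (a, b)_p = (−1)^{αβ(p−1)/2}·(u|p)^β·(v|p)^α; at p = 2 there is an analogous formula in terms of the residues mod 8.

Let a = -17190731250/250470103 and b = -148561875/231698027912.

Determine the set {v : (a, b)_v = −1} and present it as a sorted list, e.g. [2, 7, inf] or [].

[2, 5, 7, inf]

Mod squares: a ≡ -190190, b ≡ -22. Check v ∈ {∞, 2, 3, 5, 7, 11, 13, 19, 53}.
v=2: v_2(a)=1, v_2(b)=-3; units ≡ 1, 5 (mod 8); ε·ε+αω+βω = 0·0+1·1+-3·0 ≡ 1  ⇒  (a,b)_2 = -1.
v=13: a=13^-1·(≡6), b=13^-4·(≡3) mod 13; (6|13)=-1, (3|13)=+1; (−1)^{-1·-4·6}·(-1)^-4·(+1)^-1 = +1.
v=19: a=19^-3·(≡18), b=19^-2·(≡1) mod 19; (18|19)=-1, (1|19)=+1; (−1)^{-3·-2·9}·(-1)^-2·(+1)^-3 = +1.
v=11: a=11^1·(≡8), b=11^1·(≡1) mod 11; (8|11)=-1, (1|11)=+1; (−1)^{1·1·5}·(-1)^1·(+1)^1 = +1.
v=5: a=5^5·(≡2), b=5^4·(≡3) mod 5; (2|5)=-1, (3|5)=-1; (−1)^{5·4·2}·(-1)^4·(-1)^5 = -1.
v=53: a=53^-2·(≡3), b=53^-2·(≡31) mod 53; (3|53)=-1, (31|53)=-1; (−1)^{-2·-2·26}·(-1)^-2·(-1)^-2 = +1.
v=∞: -190190 < 0 and -22 < 0  ⇒  (a,b)_∞ = -1.
v=7: a=7^3·(≡2), b=7^4·(≡5) mod 7; (2|7)=+1, (5|7)=-1; (−1)^{3·4·3}·(+1)^4·(-1)^3 = -1.
v=3: a=3^6·(≡1), b=3^2·(≡2) mod 3; (1|3)=+1, (2|3)=-1; (−1)^{6·2·1}·(+1)^2·(-1)^6 = +1.
|Ram(-190190, -22)| = 4, even; anisotropic at {2, 5, 7, ∞}.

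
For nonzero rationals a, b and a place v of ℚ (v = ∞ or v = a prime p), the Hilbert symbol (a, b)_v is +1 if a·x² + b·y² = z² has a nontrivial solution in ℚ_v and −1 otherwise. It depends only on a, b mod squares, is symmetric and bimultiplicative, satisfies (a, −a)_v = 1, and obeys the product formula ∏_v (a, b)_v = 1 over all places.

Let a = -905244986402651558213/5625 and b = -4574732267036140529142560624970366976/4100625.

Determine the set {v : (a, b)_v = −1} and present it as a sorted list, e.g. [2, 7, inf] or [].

Mod squares: a ≡ -103037, b ≡ -5513629. Check v ∈ {∞, 2, 3, 5, 7, 11, 17, 19, 23, 29, 31, 37}.
v=3: a=3^-2·(≡1), b=3^-8·(≡2) mod 3; (1|3)=+1, (2|3)=-1; (−1)^{-2·-8·1}·(+1)^-8·(-1)^-2 = +1.
v=37: a=37^2·(≡23), b=37^3·(≡23) mod 37; (23|37)=-1, (23|37)=-1; (−1)^{2·3·18}·(-1)^3·(-1)^2 = -1.
v=∞: -103037 < 0 and -5513629 < 0  ⇒  (a,b)_∞ = -1.
v=19: a=19^3·(≡1), b=19^3·(≡18) mod 19; (1|19)=+1, (18|19)=-1; (−1)^{3·3·9}·(+1)^3·(-1)^3 = +1.
v=23: a=23^2·(≡16), b=23^3·(≡16) mod 23; (16|23)=+1, (16|23)=+1; (−1)^{2·3·11}·(+1)^3·(+1)^2 = +1.
v=31: a=31^2·(≡7), b=31^3·(≡16) mod 31; (7|31)=+1, (16|31)=+1; (−1)^{2·3·15}·(+1)^3·(+1)^2 = +1.
v=7: a=7^0·(≡6), b=7^2·(≡3) mod 7; (6|7)=-1, (3|7)=-1; (−1)^{0·2·3}·(-1)^2·(-1)^0 = +1.
v=29: a=29^1·(≡21), b=29^2·(≡9) mod 29; (21|29)=-1, (9|29)=+1; (−1)^{1·2·14}·(-1)^2·(+1)^1 = +1.
v=2: v_2(a)=0, v_2(b)=16; units ≡ 3, 3 (mod 8); ε·ε+αω+βω = 1·1+0·1+16·1 ≡ 1  ⇒  (a,b)_2 = -1.
v=5: a=5^-4·(≡3), b=5^-4·(≡4) mod 5; (3|5)=-1, (4|5)=+1; (−1)^{-4·-4·2}·(-1)^-4·(+1)^-4 = +1.
v=17: a=17^3·(≡1), b=17^4·(≡13) mod 17; (1|17)=+1, (13|17)=+1; (−1)^{3·4·8}·(+1)^4·(+1)^3 = +1.
v=11: a=11^3·(≡4), b=11^5·(≡3) mod 11; (4|11)=+1, (3|11)=+1; (−1)^{3·5·5}·(+1)^5·(+1)^3 = -1.
(-103037, -5513629 / ℚ) ramifies at {2, 11, 37, ∞}: a division algebra.

[2, 11, 37, inf]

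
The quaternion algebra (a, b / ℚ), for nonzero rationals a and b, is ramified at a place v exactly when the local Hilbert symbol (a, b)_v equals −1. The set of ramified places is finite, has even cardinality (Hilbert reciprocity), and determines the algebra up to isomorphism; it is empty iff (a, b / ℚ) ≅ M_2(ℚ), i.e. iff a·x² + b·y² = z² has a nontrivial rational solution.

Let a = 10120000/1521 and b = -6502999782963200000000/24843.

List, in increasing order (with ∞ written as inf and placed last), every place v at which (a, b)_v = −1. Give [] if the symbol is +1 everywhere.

[2, 23]

(a, b) ≡ (253, -186) mod (ℚ^×)²; places V = {2, 3, 5, 7, 11, 13, 23, 31, ∞}.
(a,b)_5: α=4, u≡2; β=8, v≡1 (mod 5); (2|5)=-1, (1|5)=+1; sign (−1)^0·-1^8·+1^4 = +1.
(a,b)_23: α=1, u≡11; β=4, v≡21 (mod 23); (11|23)=-1, (21|23)=-1; sign (−1)^0·-1^4·-1^1 = -1.
(a,b)_31: α=0, u≡25; β=1, v≡10 (mod 31); (25|31)=+1, (10|31)=+1; sign (−1)^0·+1^1·+1^0 = +1.
(a,b)_∞: sgn(253)=+, sgn(-186)=−, so +1.
(a,b)_3: α=-2, u≡1; β=-1, v≡1 (mod 3); (1|3)=+1, (1|3)=+1; sign (−1)^0·+1^-1·+1^-2 = +1.
(a,b)_13: α=-2, u≡8; β=-2, v≡4 (mod 13); (8|13)=-1, (4|13)=+1; sign (−1)^0·-1^-2·+1^-2 = +1.
(a,b)_7: α=0, u≡1; β=-2, v≡5 (mod 7); (1|7)=+1, (5|7)=-1; sign (−1)^0·+1^-2·-1^0 = +1.
(a,b)_2: α=6, β=17; u≡5, v≡3 (mod 8); ε(u)ε(v)=0·1, αω(v)=6·1, βω(u)=17·1; sum ≡ 1  ⇒  -1.
(a,b)_11: α=1, u≡5; β=4, v≡9 (mod 11); (5|11)=+1, (9|11)=+1; sign (−1)^0·+1^4·+1^1 = +1.
Ram(253, -186) = {2, 23}; no ℚ_2-point on the conic.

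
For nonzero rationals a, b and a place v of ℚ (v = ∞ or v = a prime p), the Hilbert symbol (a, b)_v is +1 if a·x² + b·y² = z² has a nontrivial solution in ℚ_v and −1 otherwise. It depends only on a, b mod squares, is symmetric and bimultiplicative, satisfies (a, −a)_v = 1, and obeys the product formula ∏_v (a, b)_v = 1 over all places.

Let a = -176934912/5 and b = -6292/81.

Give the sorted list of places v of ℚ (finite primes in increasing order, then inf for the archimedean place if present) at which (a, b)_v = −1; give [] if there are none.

[2, 3, 5, inf]

(a, b) ≡ (-1785, -13) mod (ℚ^×)²; places V = {2, 3, 5, 7, 11, 13, 17, ∞}.
(a,b)_13: α=0, u≡3; β=1, v≡12 (mod 13); (3|13)=+1, (12|13)=+1; sign (−1)^0·+1^1·+1^0 = +1.
(a,b)_17: α=1, u≡5; β=0, v≡9 (mod 17); (5|17)=-1, (9|17)=+1; sign (−1)^0·-1^0·+1^1 = +1.
(a,b)_3: α=1, u≡2; β=-4, v≡2 (mod 3); (2|3)=-1, (2|3)=-1; sign (−1)^0·-1^-4·-1^1 = -1.
(a,b)_∞: sgn(-1785)=−, sgn(-13)=−, so -1.
(a,b)_11: α=2, u≡7; β=2, v≡9 (mod 11); (7|11)=-1, (9|11)=+1; sign (−1)^0·-1^2·+1^2 = +1.
(a,b)_5: α=-1, u≡3; β=0, v≡3 (mod 5); (3|5)=-1, (3|5)=-1; sign (−1)^0·-1^0·-1^-1 = -1.
(a,b)_2: α=12, β=2; u≡7, v≡3 (mod 8); ε(u)ε(v)=1·1, αω(v)=12·1, βω(u)=2·0; sum ≡ 1  ⇒  -1.
(a,b)_7: α=1, u≡2; β=0, v≡2 (mod 7); (2|7)=+1, (2|7)=+1; sign (−1)^0·+1^0·+1^1 = +1.
(-1785, -13 / ℚ) ramifies at {2, 3, 5, ∞}: a division algebra.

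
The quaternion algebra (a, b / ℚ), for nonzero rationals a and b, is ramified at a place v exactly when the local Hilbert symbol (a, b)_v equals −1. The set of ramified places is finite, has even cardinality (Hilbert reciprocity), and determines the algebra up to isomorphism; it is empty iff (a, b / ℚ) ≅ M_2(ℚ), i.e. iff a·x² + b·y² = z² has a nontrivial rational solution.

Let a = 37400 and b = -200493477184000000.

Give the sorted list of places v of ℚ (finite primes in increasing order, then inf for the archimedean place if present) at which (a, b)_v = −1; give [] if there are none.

[7, 17]

(a, b) ≡ (374, -1309) mod (ℚ^×)²; places V = {2, 5, 7, 11, 13, 17, ∞}.
(a,b)_∞: sgn(374)=+, sgn(-1309)=−, so +1.
(a,b)_7: α=0, u≡6; β=3, v≡4 (mod 7); (6|7)=-1, (4|7)=+1; sign (−1)^0·-1^3·+1^0 = -1.
(a,b)_17: α=1, u≡7; β=3, v≡2 (mod 17); (7|17)=-1, (2|17)=+1; sign (−1)^0·-1^3·+1^1 = -1.
(a,b)_11: α=1, u≡1; β=1, v≡2 (mod 11); (1|11)=+1, (2|11)=-1; sign (−1)^1·+1^1·-1^1 = +1.
(a,b)_2: α=3, β=12; u≡3, v≡3 (mod 8); ε(u)ε(v)=1·1, αω(v)=3·1, βω(u)=12·1; sum ≡ 0  ⇒  +1.
(a,b)_5: α=2, u≡1; β=6, v≡4 (mod 5); (1|5)=+1, (4|5)=+1; sign (−1)^0·+1^6·+1^2 = +1.
(a,b)_13: α=0, u≡12; β=2, v≡10 (mod 13); (12|13)=+1, (10|13)=+1; sign (−1)^0·+1^2·+1^0 = +1.
|Ram(374, -1309)| = 2, even; anisotropic at {7, 17}.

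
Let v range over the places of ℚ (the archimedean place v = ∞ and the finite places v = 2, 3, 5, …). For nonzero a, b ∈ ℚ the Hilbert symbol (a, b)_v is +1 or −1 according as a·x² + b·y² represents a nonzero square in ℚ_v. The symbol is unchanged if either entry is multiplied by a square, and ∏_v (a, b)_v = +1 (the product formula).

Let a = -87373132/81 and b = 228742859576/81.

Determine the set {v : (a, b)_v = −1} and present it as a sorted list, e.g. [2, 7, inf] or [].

[2, 7, 17, 41]

Mod squares: a ≡ -180523, b ≡ 33374. Check v ∈ {∞, 2, 3, 7, 11, 17, 37, 41}.
v=3: a=3^-4·(≡2), b=3^-4·(≡2) mod 3; (2|3)=-1, (2|3)=-1; (−1)^{-4·-4·1}·(-1)^-4·(-1)^-4 = +1.
v=2: v_2(a)=2, v_2(b)=3; units ≡ 5, 7 (mod 8); ε·ε+αω+βω = 0·1+2·0+3·1 ≡ 1  ⇒  (a,b)_2 = -1.
v=11: a=11^2·(≡9), b=11^3·(≡3) mod 11; (9|11)=+1, (3|11)=+1; (−1)^{2·3·5}·(+1)^3·(+1)^2 = +1.
v=∞: -180523 < 0 and 33374 > 0  ⇒  (a,b)_∞ = +1.
v=7: a=7^1·(≡5), b=7^2·(≡6) mod 7; (5|7)=-1, (6|7)=-1; (−1)^{1·2·3}·(-1)^2·(-1)^1 = -1.
v=37: a=37^1·(≡18), b=37^1·(≡14) mod 37; (18|37)=-1, (14|37)=-1; (−1)^{1·1·18}·(-1)^1·(-1)^1 = +1.
v=17: a=17^1·(≡5), b=17^2·(≡12) mod 17; (5|17)=-1, (12|17)=-1; (−1)^{1·2·8}·(-1)^2·(-1)^1 = -1.
v=41: a=41^1·(≡36), b=41^1·(≡11) mod 41; (36|41)=+1, (11|41)=-1; (−1)^{1·1·20}·(+1)^1·(-1)^1 = -1.
Ram(-180523, 33374) = {2, 7, 17, 41}; no ℚ_2-point on the conic.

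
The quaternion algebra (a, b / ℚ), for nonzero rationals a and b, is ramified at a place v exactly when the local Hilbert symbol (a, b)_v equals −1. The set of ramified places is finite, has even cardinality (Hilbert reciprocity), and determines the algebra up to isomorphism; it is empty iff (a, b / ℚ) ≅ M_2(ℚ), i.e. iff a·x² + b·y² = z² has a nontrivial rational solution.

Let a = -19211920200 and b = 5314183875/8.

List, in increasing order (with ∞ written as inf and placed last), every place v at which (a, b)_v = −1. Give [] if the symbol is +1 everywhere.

[5, 7]

Mod squares: a ≡ -2, b ≡ 2310. Check v ∈ {∞, 2, 3, 5, 7, 11, 13}.
v=3: a=3^8·(≡1), b=3^3·(≡2) mod 3; (1|3)=+1, (2|3)=-1; (−1)^{8·3·1}·(+1)^3·(-1)^8 = +1.
v=7: a=7^0·(≡3), b=7^1·(≡1) mod 7; (3|7)=-1, (1|7)=+1; (−1)^{0·1·3}·(-1)^1·(+1)^0 = -1.
v=2: v_2(a)=3, v_2(b)=-3; units ≡ 7, 3 (mod 8); ε·ε+αω+βω = 1·1+3·1+-3·0 ≡ 0  ⇒  (a,b)_2 = +1.
v=5: a=5^2·(≡2), b=5^3·(≡2) mod 5; (2|5)=-1, (2|5)=-1; (−1)^{2·3·2}·(-1)^3·(-1)^2 = -1.
v=11: a=11^4·(≡1), b=11^3·(≡4) mod 11; (1|11)=+1, (4|11)=+1; (−1)^{4·3·5}·(+1)^3·(+1)^4 = +1.
v=∞: -2 < 0 and 2310 > 0  ⇒  (a,b)_∞ = +1.
v=13: a=13^0·(≡8), b=13^2·(≡9) mod 13; (8|13)=-1, (9|13)=+1; (−1)^{0·2·6}·(-1)^2·(+1)^0 = +1.
Ram(-2, 2310) = {5, 7}; no ℚ_5-point on the conic.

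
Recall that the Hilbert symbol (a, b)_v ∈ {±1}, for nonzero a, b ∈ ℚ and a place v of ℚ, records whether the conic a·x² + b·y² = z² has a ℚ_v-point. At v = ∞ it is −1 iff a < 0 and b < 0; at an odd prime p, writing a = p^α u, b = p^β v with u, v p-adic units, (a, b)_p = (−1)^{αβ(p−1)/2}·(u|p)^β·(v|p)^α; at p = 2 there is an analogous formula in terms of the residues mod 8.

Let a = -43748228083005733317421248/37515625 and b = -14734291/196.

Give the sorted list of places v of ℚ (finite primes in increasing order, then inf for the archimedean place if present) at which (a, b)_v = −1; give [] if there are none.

Mod squares: a ≡ -7163, b ≡ -121771. Check v ∈ {∞, 2, 3, 5, 7, 11, 13, 17, 19, 29}.
v=13: a=13^5·(≡5), b=13^1·(≡11) mod 13; (5|13)=-1, (11|13)=-1; (−1)^{5·1·6}·(-1)^1·(-1)^5 = +1.
v=2: v_2(a)=6, v_2(b)=-2; units ≡ 5, 5 (mod 8); ε·ε+αω+βω = 0·0+6·1+-2·1 ≡ 0  ⇒  (a,b)_2 = +1.
v=17: a=17^4·(≡5), b=17^1·(≡10) mod 17; (5|17)=-1, (10|17)=-1; (−1)^{4·1·8}·(-1)^1·(-1)^4 = -1.
v=5: a=5^-6·(≡2), b=5^0·(≡4) mod 5; (2|5)=-1, (4|5)=+1; (−1)^{-6·0·2}·(-1)^0·(+1)^-6 = +1.
v=7: a=7^-4·(≡3), b=7^-2·(≡4) mod 7; (3|7)=-1, (4|7)=+1; (−1)^{-4·-2·3}·(-1)^-2·(+1)^-4 = +1.
v=29: a=29^3·(≡18), b=29^1·(≡4) mod 29; (18|29)=-1, (4|29)=+1; (−1)^{3·1·14}·(-1)^1·(+1)^3 = -1.
v=11: a=11^4·(≡9), b=11^2·(≡6) mod 11; (9|11)=+1, (6|11)=-1; (−1)^{4·2·5}·(+1)^2·(-1)^4 = +1.
v=3: a=3^2·(≡1), b=3^0·(≡2) mod 3; (1|3)=+1, (2|3)=-1; (−1)^{2·0·1}·(+1)^0·(-1)^2 = +1.
v=19: a=19^3·(≡3), b=19^1·(≡12) mod 19; (3|19)=-1, (12|19)=-1; (−1)^{3·1·9}·(-1)^1·(-1)^3 = -1.
v=∞: -7163 < 0 and -121771 < 0  ⇒  (a,b)_∞ = -1.
|Ram(-7163, -121771)| = 4, even; anisotropic at {17, 19, 29, ∞}.

[17, 19, 29, inf]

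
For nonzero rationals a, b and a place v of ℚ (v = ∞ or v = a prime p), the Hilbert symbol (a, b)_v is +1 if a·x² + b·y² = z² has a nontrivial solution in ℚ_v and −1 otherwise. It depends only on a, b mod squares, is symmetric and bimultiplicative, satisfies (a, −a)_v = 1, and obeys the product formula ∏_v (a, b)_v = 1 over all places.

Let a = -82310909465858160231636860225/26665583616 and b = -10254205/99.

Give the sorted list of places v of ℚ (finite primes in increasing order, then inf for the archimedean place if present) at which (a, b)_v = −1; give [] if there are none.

(a, b) ≡ (-5681, -312455) mod (ℚ^×)²; places V = {2, 3, 5, 7, 11, 13, 19, 23, 31, 37, 43, ∞}.
(a,b)_19: α=5, u≡5; β=3, v≡11 (mod 19); (5|19)=+1, (11|19)=+1; sign (−1)^1·+1^3·+1^5 = -1.
(a,b)_2: α=-10, β=0; u≡7, v≡1 (mod 8); ε(u)ε(v)=1·0, αω(v)=-10·0, βω(u)=0·0; sum ≡ 0  ⇒  +1.
(a,b)_7: α=-2, u≡5; β=0, v≡4 (mod 7); (5|7)=-1, (4|7)=+1; sign (−1)^0·-1^0·+1^-2 = +1.
(a,b)_3: α=-12, u≡1; β=-2, v≡1 (mod 3); (1|3)=+1, (1|3)=+1; sign (−1)^0·+1^-2·+1^-12 = +1.
(a,b)_43: α=2, u≡17; β=0, v≡7 (mod 43); (17|43)=+1, (7|43)=-1; sign (−1)^0·+1^0·-1^2 = +1.
(a,b)_31: α=2, u≡17; β=0, v≡1 (mod 31); (17|31)=-1, (1|31)=+1; sign (−1)^0·-1^0·+1^2 = +1.
(a,b)_37: α=2, u≡15; β=0, v≡36 (mod 37); (15|37)=-1, (36|37)=+1; sign (−1)^0·-1^0·+1^2 = +1.
(a,b)_13: α=5, u≡2; β=1, v≡2 (mod 13); (2|13)=-1, (2|13)=-1; sign (−1)^0·-1^1·-1^5 = +1.
(a,b)_23: α=3, u≡18; β=1, v≡16 (mod 23); (18|23)=+1, (16|23)=+1; sign (−1)^1·+1^1·+1^3 = -1.
(a,b)_11: α=2, u≡6; β=-1, v≡8 (mod 11); (6|11)=-1, (8|11)=-1; sign (−1)^0·-1^-1·-1^2 = -1.
(a,b)_∞: sgn(-5681)=−, sgn(-312455)=−, so -1.
(a,b)_5: α=2, u≡1; β=1, v≡1 (mod 5); (1|5)=+1, (1|5)=+1; sign (−1)^0·+1^1·+1^2 = +1.
|Ram(-5681, -312455)| = 4, even; anisotropic at {11, 19, 23, ∞}.

[11, 19, 23, inf]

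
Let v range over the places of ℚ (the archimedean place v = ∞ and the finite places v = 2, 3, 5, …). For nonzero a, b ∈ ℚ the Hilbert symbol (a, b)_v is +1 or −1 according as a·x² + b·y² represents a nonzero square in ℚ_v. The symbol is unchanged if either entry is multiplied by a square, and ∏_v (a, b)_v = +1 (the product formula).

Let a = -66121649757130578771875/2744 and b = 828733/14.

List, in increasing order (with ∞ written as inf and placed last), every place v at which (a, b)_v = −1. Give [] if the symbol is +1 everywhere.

Mod squares: a ≡ -2156564410, b ≡ 6902. Check v ∈ {∞, 2, 5, 7, 11, 13, 17, 19, 23, 29, 41}.
v=17: a=17^3·(≡3), b=17^1·(≡8) mod 17; (3|17)=-1, (8|17)=+1; (−1)^{3·1·8}·(-1)^1·(+1)^3 = -1.
v=11: a=11^1·(≡10), b=11^0·(≡5) mod 11; (10|11)=-1, (5|11)=+1; (−1)^{1·0·5}·(-1)^0·(+1)^1 = +1.
v=23: a=23^1·(≡4), b=23^0·(≡8) mod 23; (4|23)=+1, (8|23)=+1; (−1)^{1·0·11}·(+1)^0·(+1)^1 = +1.
v=2: v_2(a)=-3, v_2(b)=-1; units ≡ 3, 3 (mod 8); ε·ε+αω+βω = 1·1+-3·1+-1·1 ≡ 1  ⇒  (a,b)_2 = -1.
v=13: a=13^1·(≡7), b=13^0·(≡9) mod 13; (7|13)=-1, (9|13)=+1; (−1)^{1·0·6}·(-1)^0·(+1)^1 = +1.
v=∞: -2156564410 < 0 and 6902 > 0  ⇒  (a,b)_∞ = +1.
v=41: a=41^4·(≡21), b=41^2·(≡3) mod 41; (21|41)=+1, (3|41)=-1; (−1)^{4·2·20}·(+1)^2·(-1)^4 = +1.
v=5: a=5^5·(≡2), b=5^0·(≡2) mod 5; (2|5)=-1, (2|5)=-1; (−1)^{5·0·2}·(-1)^0·(-1)^5 = -1.
v=29: a=29^3·(≡20), b=29^1·(≡5) mod 29; (20|29)=+1, (5|29)=+1; (−1)^{3·1·14}·(+1)^1·(+1)^3 = +1.
v=19: a=19^1·(≡16), b=19^0·(≡17) mod 19; (16|19)=+1, (17|19)=+1; (−1)^{1·0·9}·(+1)^0·(+1)^1 = +1.
v=7: a=7^-3·(≡6), b=7^-1·(≡5) mod 7; (6|7)=-1, (5|7)=-1; (−1)^{-3·-1·3}·(-1)^-1·(-1)^-3 = -1.
(-2156564410, 6902 / ℚ) ramifies at {2, 5, 7, 17}: a division algebra.

[2, 5, 7, 17]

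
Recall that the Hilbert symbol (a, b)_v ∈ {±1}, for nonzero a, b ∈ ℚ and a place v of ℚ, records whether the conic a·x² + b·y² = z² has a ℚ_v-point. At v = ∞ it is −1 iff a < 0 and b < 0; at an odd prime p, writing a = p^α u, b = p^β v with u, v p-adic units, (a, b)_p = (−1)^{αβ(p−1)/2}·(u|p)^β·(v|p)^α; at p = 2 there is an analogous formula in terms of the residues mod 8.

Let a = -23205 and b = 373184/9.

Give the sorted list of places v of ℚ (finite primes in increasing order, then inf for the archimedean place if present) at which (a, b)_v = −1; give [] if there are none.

[2, 3, 7, 13]

(a, b) ≡ (-23205, 119) mod (ℚ^×)²; places V = {2, 3, 5, 7, 13, 17, ∞}.
(a,b)_17: α=1, u≡12; β=1, v≡10 (mod 17); (12|17)=-1, (10|17)=-1; sign (−1)^0·-1^1·-1^1 = +1.
(a,b)_∞: sgn(-23205)=−, sgn(119)=+, so +1.
(a,b)_7: α=1, u≡3; β=3, v≡5 (mod 7); (3|7)=-1, (5|7)=-1; sign (−1)^1·-1^3·-1^1 = -1.
(a,b)_5: α=1, u≡4; β=0, v≡1 (mod 5); (4|5)=+1, (1|5)=+1; sign (−1)^0·+1^0·+1^1 = +1.
(a,b)_13: α=1, u≡9; β=0, v≡5 (mod 13); (9|13)=+1, (5|13)=-1; sign (−1)^0·+1^0·-1^1 = -1.
(a,b)_2: α=0, β=6; u≡3, v≡7 (mod 8); ε(u)ε(v)=1·1, αω(v)=0·0, βω(u)=6·1; sum ≡ 1  ⇒  -1.
(a,b)_3: α=1, u≡2; β=-2, v≡2 (mod 3); (2|3)=-1, (2|3)=-1; sign (−1)^0·-1^-2·-1^1 = -1.
(-23205, 119 / ℚ) ramifies at {2, 3, 7, 13}: a division algebra.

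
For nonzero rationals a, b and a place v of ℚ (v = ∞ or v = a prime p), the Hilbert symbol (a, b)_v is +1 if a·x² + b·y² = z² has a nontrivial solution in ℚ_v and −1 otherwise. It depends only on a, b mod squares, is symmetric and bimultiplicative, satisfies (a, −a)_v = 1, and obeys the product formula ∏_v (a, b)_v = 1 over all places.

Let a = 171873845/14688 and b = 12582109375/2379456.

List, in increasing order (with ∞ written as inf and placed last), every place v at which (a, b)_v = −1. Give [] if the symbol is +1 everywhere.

Mod squares: a ≡ 510, b ≡ 2805. Check v ∈ {∞, 2, 3, 5, 11, 13, 17, 41}.
v=41: a=41^2·(≡36), b=41^0·(≡38) mod 41; (36|41)=+1, (38|41)=-1; (−1)^{2·0·20}·(+1)^0·(-1)^2 = +1.
v=2: v_2(a)=-5, v_2(b)=-6; units ≡ 7, 5 (mod 8); ε·ε+αω+βω = 1·0+-5·1+-6·0 ≡ 1  ⇒  (a,b)_2 = -1.
v=5: a=5^1·(≡3), b=5^7·(≡1) mod 5; (3|5)=-1, (1|5)=+1; (−1)^{1·7·2}·(-1)^7·(+1)^1 = -1.
v=13: a=13^2·(≡12), b=13^0·(≡4) mod 13; (12|13)=+1, (4|13)=+1; (−1)^{2·0·6}·(+1)^0·(+1)^2 = +1.
v=∞: 510 > 0 and 2805 > 0  ⇒  (a,b)_∞ = +1.
v=11: a=11^2·(≡5), b=11^5·(≡7) mod 11; (5|11)=+1, (7|11)=-1; (−1)^{2·5·5}·(+1)^5·(-1)^2 = +1.
v=3: a=3^-3·(≡2), b=3^-7·(≡2) mod 3; (2|3)=-1, (2|3)=-1; (−1)^{-3·-7·1}·(-1)^-7·(-1)^-3 = -1.
v=17: a=17^-1·(≡16), b=17^-1·(≡7) mod 17; (16|17)=+1, (7|17)=-1; (−1)^{-1·-1·8}·(+1)^-1·(-1)^-1 = -1.
Ram(510, 2805) = {2, 3, 5, 17}; no ℚ_2-point on the conic.

[2, 3, 5, 17]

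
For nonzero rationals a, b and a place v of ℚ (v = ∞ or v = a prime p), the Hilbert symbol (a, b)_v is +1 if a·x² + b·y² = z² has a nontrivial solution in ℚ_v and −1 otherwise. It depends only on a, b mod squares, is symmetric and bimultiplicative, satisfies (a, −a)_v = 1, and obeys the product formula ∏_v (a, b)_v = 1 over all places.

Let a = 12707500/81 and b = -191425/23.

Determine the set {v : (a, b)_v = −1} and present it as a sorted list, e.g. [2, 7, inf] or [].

Mod squares: a ≡ 5083, b ≡ -176111. Check v ∈ {∞, 2, 3, 5, 13, 17, 19, 23, 31}.
v=3: a=3^-4·(≡1), b=3^0·(≡1) mod 3; (1|3)=+1, (1|3)=+1; (−1)^{-4·0·1}·(+1)^0·(+1)^-4 = +1.
v=19: a=19^0·(≡3), b=19^1·(≡13) mod 19; (3|19)=-1, (13|19)=-1; (−1)^{0·1·9}·(-1)^1·(-1)^0 = -1.
v=23: a=23^1·(≡11), b=23^-1·(≡4) mod 23; (11|23)=-1, (4|23)=+1; (−1)^{1·-1·11}·(-1)^-1·(+1)^1 = +1.
v=17: a=17^1·(≡6), b=17^0·(≡2) mod 17; (6|17)=-1, (2|17)=+1; (−1)^{1·0·8}·(-1)^0·(+1)^1 = +1.
v=∞: 5083 > 0 and -176111 < 0  ⇒  (a,b)_∞ = +1.
v=31: a=31^0·(≡12), b=31^1·(≡24) mod 31; (12|31)=-1, (24|31)=-1; (−1)^{0·1·15}·(-1)^1·(-1)^0 = -1.
v=13: a=13^1·(≡10), b=13^1·(≡3) mod 13; (10|13)=+1, (3|13)=+1; (−1)^{1·1·6}·(+1)^1·(+1)^1 = +1.
v=5: a=5^4·(≡2), b=5^2·(≡1) mod 5; (2|5)=-1, (1|5)=+1; (−1)^{4·2·2}·(-1)^2·(+1)^4 = +1.
v=2: v_2(a)=2, v_2(b)=0; units ≡ 3, 1 (mod 8); ε·ε+αω+βω = 1·0+2·0+0·1 ≡ 0  ⇒  (a,b)_2 = +1.
|Ram(5083, -176111)| = 2, even; anisotropic at {19, 31}.

[19, 31]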